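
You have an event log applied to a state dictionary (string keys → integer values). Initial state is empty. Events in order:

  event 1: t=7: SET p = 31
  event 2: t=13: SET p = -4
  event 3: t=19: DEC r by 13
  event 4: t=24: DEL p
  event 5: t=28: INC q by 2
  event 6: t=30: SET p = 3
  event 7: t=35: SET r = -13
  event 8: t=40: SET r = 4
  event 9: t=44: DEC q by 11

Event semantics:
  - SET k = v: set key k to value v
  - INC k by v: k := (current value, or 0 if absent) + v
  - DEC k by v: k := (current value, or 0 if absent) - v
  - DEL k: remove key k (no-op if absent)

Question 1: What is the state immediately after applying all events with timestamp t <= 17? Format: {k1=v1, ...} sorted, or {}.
Apply events with t <= 17 (2 events):
  after event 1 (t=7: SET p = 31): {p=31}
  after event 2 (t=13: SET p = -4): {p=-4}

Answer: {p=-4}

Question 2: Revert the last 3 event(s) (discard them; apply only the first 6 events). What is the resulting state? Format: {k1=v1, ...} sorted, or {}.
Answer: {p=3, q=2, r=-13}

Derivation:
Keep first 6 events (discard last 3):
  after event 1 (t=7: SET p = 31): {p=31}
  after event 2 (t=13: SET p = -4): {p=-4}
  after event 3 (t=19: DEC r by 13): {p=-4, r=-13}
  after event 4 (t=24: DEL p): {r=-13}
  after event 5 (t=28: INC q by 2): {q=2, r=-13}
  after event 6 (t=30: SET p = 3): {p=3, q=2, r=-13}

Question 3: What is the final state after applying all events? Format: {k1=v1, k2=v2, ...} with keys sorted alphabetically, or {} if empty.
Answer: {p=3, q=-9, r=4}

Derivation:
  after event 1 (t=7: SET p = 31): {p=31}
  after event 2 (t=13: SET p = -4): {p=-4}
  after event 3 (t=19: DEC r by 13): {p=-4, r=-13}
  after event 4 (t=24: DEL p): {r=-13}
  after event 5 (t=28: INC q by 2): {q=2, r=-13}
  after event 6 (t=30: SET p = 3): {p=3, q=2, r=-13}
  after event 7 (t=35: SET r = -13): {p=3, q=2, r=-13}
  after event 8 (t=40: SET r = 4): {p=3, q=2, r=4}
  after event 9 (t=44: DEC q by 11): {p=3, q=-9, r=4}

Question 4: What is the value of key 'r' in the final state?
Answer: 4

Derivation:
Track key 'r' through all 9 events:
  event 1 (t=7: SET p = 31): r unchanged
  event 2 (t=13: SET p = -4): r unchanged
  event 3 (t=19: DEC r by 13): r (absent) -> -13
  event 4 (t=24: DEL p): r unchanged
  event 5 (t=28: INC q by 2): r unchanged
  event 6 (t=30: SET p = 3): r unchanged
  event 7 (t=35: SET r = -13): r -13 -> -13
  event 8 (t=40: SET r = 4): r -13 -> 4
  event 9 (t=44: DEC q by 11): r unchanged
Final: r = 4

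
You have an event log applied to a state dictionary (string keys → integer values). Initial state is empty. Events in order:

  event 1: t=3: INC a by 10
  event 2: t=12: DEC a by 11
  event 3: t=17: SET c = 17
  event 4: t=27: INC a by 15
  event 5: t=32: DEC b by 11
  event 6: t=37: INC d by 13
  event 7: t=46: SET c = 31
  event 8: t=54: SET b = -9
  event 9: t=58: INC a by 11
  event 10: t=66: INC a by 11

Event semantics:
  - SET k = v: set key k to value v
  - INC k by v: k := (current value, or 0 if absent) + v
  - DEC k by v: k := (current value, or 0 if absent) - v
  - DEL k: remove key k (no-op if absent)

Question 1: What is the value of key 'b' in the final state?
Answer: -9

Derivation:
Track key 'b' through all 10 events:
  event 1 (t=3: INC a by 10): b unchanged
  event 2 (t=12: DEC a by 11): b unchanged
  event 3 (t=17: SET c = 17): b unchanged
  event 4 (t=27: INC a by 15): b unchanged
  event 5 (t=32: DEC b by 11): b (absent) -> -11
  event 6 (t=37: INC d by 13): b unchanged
  event 7 (t=46: SET c = 31): b unchanged
  event 8 (t=54: SET b = -9): b -11 -> -9
  event 9 (t=58: INC a by 11): b unchanged
  event 10 (t=66: INC a by 11): b unchanged
Final: b = -9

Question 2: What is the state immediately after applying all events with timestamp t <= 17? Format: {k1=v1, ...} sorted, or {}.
Apply events with t <= 17 (3 events):
  after event 1 (t=3: INC a by 10): {a=10}
  after event 2 (t=12: DEC a by 11): {a=-1}
  after event 3 (t=17: SET c = 17): {a=-1, c=17}

Answer: {a=-1, c=17}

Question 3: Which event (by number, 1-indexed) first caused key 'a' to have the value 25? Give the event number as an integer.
Answer: 9

Derivation:
Looking for first event where a becomes 25:
  event 1: a = 10
  event 2: a = -1
  event 3: a = -1
  event 4: a = 14
  event 5: a = 14
  event 6: a = 14
  event 7: a = 14
  event 8: a = 14
  event 9: a 14 -> 25  <-- first match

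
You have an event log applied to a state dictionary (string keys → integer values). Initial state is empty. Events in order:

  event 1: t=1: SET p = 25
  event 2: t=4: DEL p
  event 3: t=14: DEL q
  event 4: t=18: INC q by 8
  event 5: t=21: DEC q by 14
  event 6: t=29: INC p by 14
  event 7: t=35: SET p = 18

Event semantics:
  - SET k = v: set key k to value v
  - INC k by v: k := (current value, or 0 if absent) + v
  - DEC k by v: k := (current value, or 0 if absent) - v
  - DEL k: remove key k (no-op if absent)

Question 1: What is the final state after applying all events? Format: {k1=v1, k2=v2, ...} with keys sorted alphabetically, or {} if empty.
Answer: {p=18, q=-6}

Derivation:
  after event 1 (t=1: SET p = 25): {p=25}
  after event 2 (t=4: DEL p): {}
  after event 3 (t=14: DEL q): {}
  after event 4 (t=18: INC q by 8): {q=8}
  after event 5 (t=21: DEC q by 14): {q=-6}
  after event 6 (t=29: INC p by 14): {p=14, q=-6}
  after event 7 (t=35: SET p = 18): {p=18, q=-6}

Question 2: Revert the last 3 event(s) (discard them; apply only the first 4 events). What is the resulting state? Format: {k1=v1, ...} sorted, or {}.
Answer: {q=8}

Derivation:
Keep first 4 events (discard last 3):
  after event 1 (t=1: SET p = 25): {p=25}
  after event 2 (t=4: DEL p): {}
  after event 3 (t=14: DEL q): {}
  after event 4 (t=18: INC q by 8): {q=8}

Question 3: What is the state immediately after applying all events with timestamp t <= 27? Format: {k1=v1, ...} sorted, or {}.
Answer: {q=-6}

Derivation:
Apply events with t <= 27 (5 events):
  after event 1 (t=1: SET p = 25): {p=25}
  after event 2 (t=4: DEL p): {}
  after event 3 (t=14: DEL q): {}
  after event 4 (t=18: INC q by 8): {q=8}
  after event 5 (t=21: DEC q by 14): {q=-6}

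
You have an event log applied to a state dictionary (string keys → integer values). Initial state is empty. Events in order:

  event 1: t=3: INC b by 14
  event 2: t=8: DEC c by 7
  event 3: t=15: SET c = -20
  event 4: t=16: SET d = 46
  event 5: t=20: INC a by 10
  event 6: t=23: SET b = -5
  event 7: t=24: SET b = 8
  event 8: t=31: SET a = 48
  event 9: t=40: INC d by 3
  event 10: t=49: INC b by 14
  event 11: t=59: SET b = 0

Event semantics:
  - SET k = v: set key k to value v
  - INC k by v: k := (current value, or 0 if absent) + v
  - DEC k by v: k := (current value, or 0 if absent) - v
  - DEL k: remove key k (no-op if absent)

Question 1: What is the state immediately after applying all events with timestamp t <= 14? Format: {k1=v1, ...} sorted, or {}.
Apply events with t <= 14 (2 events):
  after event 1 (t=3: INC b by 14): {b=14}
  after event 2 (t=8: DEC c by 7): {b=14, c=-7}

Answer: {b=14, c=-7}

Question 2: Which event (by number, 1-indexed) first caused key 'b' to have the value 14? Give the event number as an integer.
Looking for first event where b becomes 14:
  event 1: b (absent) -> 14  <-- first match

Answer: 1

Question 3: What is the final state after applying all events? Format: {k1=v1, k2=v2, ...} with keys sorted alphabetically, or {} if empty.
  after event 1 (t=3: INC b by 14): {b=14}
  after event 2 (t=8: DEC c by 7): {b=14, c=-7}
  after event 3 (t=15: SET c = -20): {b=14, c=-20}
  after event 4 (t=16: SET d = 46): {b=14, c=-20, d=46}
  after event 5 (t=20: INC a by 10): {a=10, b=14, c=-20, d=46}
  after event 6 (t=23: SET b = -5): {a=10, b=-5, c=-20, d=46}
  after event 7 (t=24: SET b = 8): {a=10, b=8, c=-20, d=46}
  after event 8 (t=31: SET a = 48): {a=48, b=8, c=-20, d=46}
  after event 9 (t=40: INC d by 3): {a=48, b=8, c=-20, d=49}
  after event 10 (t=49: INC b by 14): {a=48, b=22, c=-20, d=49}
  after event 11 (t=59: SET b = 0): {a=48, b=0, c=-20, d=49}

Answer: {a=48, b=0, c=-20, d=49}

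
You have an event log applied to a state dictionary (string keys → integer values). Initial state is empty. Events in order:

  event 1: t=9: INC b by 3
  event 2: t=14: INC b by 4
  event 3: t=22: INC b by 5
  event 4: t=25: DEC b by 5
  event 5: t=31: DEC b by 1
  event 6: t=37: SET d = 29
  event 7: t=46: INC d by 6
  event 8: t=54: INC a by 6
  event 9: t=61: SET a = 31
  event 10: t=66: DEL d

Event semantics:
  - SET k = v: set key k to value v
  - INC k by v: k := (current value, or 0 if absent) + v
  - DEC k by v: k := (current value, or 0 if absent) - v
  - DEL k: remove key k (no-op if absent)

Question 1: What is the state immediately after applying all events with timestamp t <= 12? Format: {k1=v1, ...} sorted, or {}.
Answer: {b=3}

Derivation:
Apply events with t <= 12 (1 events):
  after event 1 (t=9: INC b by 3): {b=3}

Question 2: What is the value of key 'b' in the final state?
Answer: 6

Derivation:
Track key 'b' through all 10 events:
  event 1 (t=9: INC b by 3): b (absent) -> 3
  event 2 (t=14: INC b by 4): b 3 -> 7
  event 3 (t=22: INC b by 5): b 7 -> 12
  event 4 (t=25: DEC b by 5): b 12 -> 7
  event 5 (t=31: DEC b by 1): b 7 -> 6
  event 6 (t=37: SET d = 29): b unchanged
  event 7 (t=46: INC d by 6): b unchanged
  event 8 (t=54: INC a by 6): b unchanged
  event 9 (t=61: SET a = 31): b unchanged
  event 10 (t=66: DEL d): b unchanged
Final: b = 6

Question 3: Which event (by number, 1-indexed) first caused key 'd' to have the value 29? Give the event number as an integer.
Looking for first event where d becomes 29:
  event 6: d (absent) -> 29  <-- first match

Answer: 6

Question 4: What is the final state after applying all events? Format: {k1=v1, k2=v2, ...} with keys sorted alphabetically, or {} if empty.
Answer: {a=31, b=6}

Derivation:
  after event 1 (t=9: INC b by 3): {b=3}
  after event 2 (t=14: INC b by 4): {b=7}
  after event 3 (t=22: INC b by 5): {b=12}
  after event 4 (t=25: DEC b by 5): {b=7}
  after event 5 (t=31: DEC b by 1): {b=6}
  after event 6 (t=37: SET d = 29): {b=6, d=29}
  after event 7 (t=46: INC d by 6): {b=6, d=35}
  after event 8 (t=54: INC a by 6): {a=6, b=6, d=35}
  after event 9 (t=61: SET a = 31): {a=31, b=6, d=35}
  after event 10 (t=66: DEL d): {a=31, b=6}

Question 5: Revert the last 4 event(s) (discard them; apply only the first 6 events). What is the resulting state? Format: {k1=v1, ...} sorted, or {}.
Answer: {b=6, d=29}

Derivation:
Keep first 6 events (discard last 4):
  after event 1 (t=9: INC b by 3): {b=3}
  after event 2 (t=14: INC b by 4): {b=7}
  after event 3 (t=22: INC b by 5): {b=12}
  after event 4 (t=25: DEC b by 5): {b=7}
  after event 5 (t=31: DEC b by 1): {b=6}
  after event 6 (t=37: SET d = 29): {b=6, d=29}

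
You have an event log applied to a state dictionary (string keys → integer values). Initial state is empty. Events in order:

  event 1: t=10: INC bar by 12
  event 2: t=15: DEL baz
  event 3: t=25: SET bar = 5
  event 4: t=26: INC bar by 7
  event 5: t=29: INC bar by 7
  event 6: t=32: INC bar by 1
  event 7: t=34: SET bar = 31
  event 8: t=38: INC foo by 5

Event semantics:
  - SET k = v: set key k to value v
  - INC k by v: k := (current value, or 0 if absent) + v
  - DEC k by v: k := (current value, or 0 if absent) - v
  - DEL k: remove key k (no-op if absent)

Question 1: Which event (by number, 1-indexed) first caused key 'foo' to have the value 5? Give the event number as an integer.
Looking for first event where foo becomes 5:
  event 8: foo (absent) -> 5  <-- first match

Answer: 8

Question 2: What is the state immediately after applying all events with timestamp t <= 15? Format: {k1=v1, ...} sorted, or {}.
Apply events with t <= 15 (2 events):
  after event 1 (t=10: INC bar by 12): {bar=12}
  after event 2 (t=15: DEL baz): {bar=12}

Answer: {bar=12}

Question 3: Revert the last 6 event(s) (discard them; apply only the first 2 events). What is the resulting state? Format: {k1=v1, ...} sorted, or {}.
Keep first 2 events (discard last 6):
  after event 1 (t=10: INC bar by 12): {bar=12}
  after event 2 (t=15: DEL baz): {bar=12}

Answer: {bar=12}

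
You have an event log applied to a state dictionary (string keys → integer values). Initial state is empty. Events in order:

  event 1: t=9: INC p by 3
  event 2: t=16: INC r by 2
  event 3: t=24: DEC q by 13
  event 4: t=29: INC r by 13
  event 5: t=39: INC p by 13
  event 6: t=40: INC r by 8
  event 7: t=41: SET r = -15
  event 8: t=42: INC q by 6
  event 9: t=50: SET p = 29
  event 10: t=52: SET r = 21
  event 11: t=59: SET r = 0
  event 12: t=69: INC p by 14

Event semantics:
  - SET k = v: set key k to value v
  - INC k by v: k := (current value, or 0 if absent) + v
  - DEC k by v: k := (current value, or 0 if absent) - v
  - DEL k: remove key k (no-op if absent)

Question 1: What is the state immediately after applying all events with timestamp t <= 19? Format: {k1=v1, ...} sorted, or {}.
Answer: {p=3, r=2}

Derivation:
Apply events with t <= 19 (2 events):
  after event 1 (t=9: INC p by 3): {p=3}
  after event 2 (t=16: INC r by 2): {p=3, r=2}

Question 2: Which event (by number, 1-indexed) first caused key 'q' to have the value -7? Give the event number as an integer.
Answer: 8

Derivation:
Looking for first event where q becomes -7:
  event 3: q = -13
  event 4: q = -13
  event 5: q = -13
  event 6: q = -13
  event 7: q = -13
  event 8: q -13 -> -7  <-- first match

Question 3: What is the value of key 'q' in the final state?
Track key 'q' through all 12 events:
  event 1 (t=9: INC p by 3): q unchanged
  event 2 (t=16: INC r by 2): q unchanged
  event 3 (t=24: DEC q by 13): q (absent) -> -13
  event 4 (t=29: INC r by 13): q unchanged
  event 5 (t=39: INC p by 13): q unchanged
  event 6 (t=40: INC r by 8): q unchanged
  event 7 (t=41: SET r = -15): q unchanged
  event 8 (t=42: INC q by 6): q -13 -> -7
  event 9 (t=50: SET p = 29): q unchanged
  event 10 (t=52: SET r = 21): q unchanged
  event 11 (t=59: SET r = 0): q unchanged
  event 12 (t=69: INC p by 14): q unchanged
Final: q = -7

Answer: -7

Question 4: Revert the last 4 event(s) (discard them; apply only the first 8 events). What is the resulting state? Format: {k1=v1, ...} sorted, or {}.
Keep first 8 events (discard last 4):
  after event 1 (t=9: INC p by 3): {p=3}
  after event 2 (t=16: INC r by 2): {p=3, r=2}
  after event 3 (t=24: DEC q by 13): {p=3, q=-13, r=2}
  after event 4 (t=29: INC r by 13): {p=3, q=-13, r=15}
  after event 5 (t=39: INC p by 13): {p=16, q=-13, r=15}
  after event 6 (t=40: INC r by 8): {p=16, q=-13, r=23}
  after event 7 (t=41: SET r = -15): {p=16, q=-13, r=-15}
  after event 8 (t=42: INC q by 6): {p=16, q=-7, r=-15}

Answer: {p=16, q=-7, r=-15}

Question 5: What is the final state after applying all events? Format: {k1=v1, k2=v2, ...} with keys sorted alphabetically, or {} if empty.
Answer: {p=43, q=-7, r=0}

Derivation:
  after event 1 (t=9: INC p by 3): {p=3}
  after event 2 (t=16: INC r by 2): {p=3, r=2}
  after event 3 (t=24: DEC q by 13): {p=3, q=-13, r=2}
  after event 4 (t=29: INC r by 13): {p=3, q=-13, r=15}
  after event 5 (t=39: INC p by 13): {p=16, q=-13, r=15}
  after event 6 (t=40: INC r by 8): {p=16, q=-13, r=23}
  after event 7 (t=41: SET r = -15): {p=16, q=-13, r=-15}
  after event 8 (t=42: INC q by 6): {p=16, q=-7, r=-15}
  after event 9 (t=50: SET p = 29): {p=29, q=-7, r=-15}
  after event 10 (t=52: SET r = 21): {p=29, q=-7, r=21}
  after event 11 (t=59: SET r = 0): {p=29, q=-7, r=0}
  after event 12 (t=69: INC p by 14): {p=43, q=-7, r=0}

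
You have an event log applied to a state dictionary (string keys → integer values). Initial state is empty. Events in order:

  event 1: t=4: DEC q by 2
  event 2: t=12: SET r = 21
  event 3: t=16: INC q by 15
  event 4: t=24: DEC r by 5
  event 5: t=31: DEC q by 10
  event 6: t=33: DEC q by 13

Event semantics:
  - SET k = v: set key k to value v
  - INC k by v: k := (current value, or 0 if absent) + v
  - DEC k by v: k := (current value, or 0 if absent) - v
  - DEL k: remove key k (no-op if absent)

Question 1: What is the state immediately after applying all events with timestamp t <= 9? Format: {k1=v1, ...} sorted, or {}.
Apply events with t <= 9 (1 events):
  after event 1 (t=4: DEC q by 2): {q=-2}

Answer: {q=-2}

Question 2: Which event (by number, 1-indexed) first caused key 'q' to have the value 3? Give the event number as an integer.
Looking for first event where q becomes 3:
  event 1: q = -2
  event 2: q = -2
  event 3: q = 13
  event 4: q = 13
  event 5: q 13 -> 3  <-- first match

Answer: 5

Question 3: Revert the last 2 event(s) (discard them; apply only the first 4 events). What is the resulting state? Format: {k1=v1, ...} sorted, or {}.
Answer: {q=13, r=16}

Derivation:
Keep first 4 events (discard last 2):
  after event 1 (t=4: DEC q by 2): {q=-2}
  after event 2 (t=12: SET r = 21): {q=-2, r=21}
  after event 3 (t=16: INC q by 15): {q=13, r=21}
  after event 4 (t=24: DEC r by 5): {q=13, r=16}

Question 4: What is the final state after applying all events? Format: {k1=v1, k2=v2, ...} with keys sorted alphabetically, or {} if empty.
  after event 1 (t=4: DEC q by 2): {q=-2}
  after event 2 (t=12: SET r = 21): {q=-2, r=21}
  after event 3 (t=16: INC q by 15): {q=13, r=21}
  after event 4 (t=24: DEC r by 5): {q=13, r=16}
  after event 5 (t=31: DEC q by 10): {q=3, r=16}
  after event 6 (t=33: DEC q by 13): {q=-10, r=16}

Answer: {q=-10, r=16}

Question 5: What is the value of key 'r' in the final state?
Answer: 16

Derivation:
Track key 'r' through all 6 events:
  event 1 (t=4: DEC q by 2): r unchanged
  event 2 (t=12: SET r = 21): r (absent) -> 21
  event 3 (t=16: INC q by 15): r unchanged
  event 4 (t=24: DEC r by 5): r 21 -> 16
  event 5 (t=31: DEC q by 10): r unchanged
  event 6 (t=33: DEC q by 13): r unchanged
Final: r = 16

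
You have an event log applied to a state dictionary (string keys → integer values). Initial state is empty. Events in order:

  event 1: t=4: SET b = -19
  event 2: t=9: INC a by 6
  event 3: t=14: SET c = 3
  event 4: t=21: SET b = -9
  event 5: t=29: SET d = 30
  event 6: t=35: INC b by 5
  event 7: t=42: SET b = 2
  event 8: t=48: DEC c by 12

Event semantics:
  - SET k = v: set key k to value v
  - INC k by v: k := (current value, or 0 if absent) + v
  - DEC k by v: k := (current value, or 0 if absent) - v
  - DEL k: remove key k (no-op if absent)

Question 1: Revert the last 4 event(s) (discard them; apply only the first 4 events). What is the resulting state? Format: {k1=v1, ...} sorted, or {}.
Answer: {a=6, b=-9, c=3}

Derivation:
Keep first 4 events (discard last 4):
  after event 1 (t=4: SET b = -19): {b=-19}
  after event 2 (t=9: INC a by 6): {a=6, b=-19}
  after event 3 (t=14: SET c = 3): {a=6, b=-19, c=3}
  after event 4 (t=21: SET b = -9): {a=6, b=-9, c=3}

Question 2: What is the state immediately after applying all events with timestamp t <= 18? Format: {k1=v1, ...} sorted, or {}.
Answer: {a=6, b=-19, c=3}

Derivation:
Apply events with t <= 18 (3 events):
  after event 1 (t=4: SET b = -19): {b=-19}
  after event 2 (t=9: INC a by 6): {a=6, b=-19}
  after event 3 (t=14: SET c = 3): {a=6, b=-19, c=3}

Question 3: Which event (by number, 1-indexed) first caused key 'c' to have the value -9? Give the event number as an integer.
Answer: 8

Derivation:
Looking for first event where c becomes -9:
  event 3: c = 3
  event 4: c = 3
  event 5: c = 3
  event 6: c = 3
  event 7: c = 3
  event 8: c 3 -> -9  <-- first match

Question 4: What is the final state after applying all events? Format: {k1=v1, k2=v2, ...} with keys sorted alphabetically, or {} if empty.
  after event 1 (t=4: SET b = -19): {b=-19}
  after event 2 (t=9: INC a by 6): {a=6, b=-19}
  after event 3 (t=14: SET c = 3): {a=6, b=-19, c=3}
  after event 4 (t=21: SET b = -9): {a=6, b=-9, c=3}
  after event 5 (t=29: SET d = 30): {a=6, b=-9, c=3, d=30}
  after event 6 (t=35: INC b by 5): {a=6, b=-4, c=3, d=30}
  after event 7 (t=42: SET b = 2): {a=6, b=2, c=3, d=30}
  after event 8 (t=48: DEC c by 12): {a=6, b=2, c=-9, d=30}

Answer: {a=6, b=2, c=-9, d=30}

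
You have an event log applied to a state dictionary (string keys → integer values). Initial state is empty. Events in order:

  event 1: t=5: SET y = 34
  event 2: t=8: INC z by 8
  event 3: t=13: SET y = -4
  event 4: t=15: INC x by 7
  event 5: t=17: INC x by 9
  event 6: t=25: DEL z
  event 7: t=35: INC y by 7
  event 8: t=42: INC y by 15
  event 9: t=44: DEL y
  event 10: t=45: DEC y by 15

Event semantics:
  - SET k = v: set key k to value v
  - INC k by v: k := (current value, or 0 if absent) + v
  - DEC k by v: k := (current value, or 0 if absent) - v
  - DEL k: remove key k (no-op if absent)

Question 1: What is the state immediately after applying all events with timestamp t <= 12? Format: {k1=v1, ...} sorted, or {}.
Answer: {y=34, z=8}

Derivation:
Apply events with t <= 12 (2 events):
  after event 1 (t=5: SET y = 34): {y=34}
  after event 2 (t=8: INC z by 8): {y=34, z=8}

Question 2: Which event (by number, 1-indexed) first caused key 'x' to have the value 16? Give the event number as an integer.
Answer: 5

Derivation:
Looking for first event where x becomes 16:
  event 4: x = 7
  event 5: x 7 -> 16  <-- first match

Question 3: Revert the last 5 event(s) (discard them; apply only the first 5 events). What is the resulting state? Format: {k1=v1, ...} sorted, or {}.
Keep first 5 events (discard last 5):
  after event 1 (t=5: SET y = 34): {y=34}
  after event 2 (t=8: INC z by 8): {y=34, z=8}
  after event 3 (t=13: SET y = -4): {y=-4, z=8}
  after event 4 (t=15: INC x by 7): {x=7, y=-4, z=8}
  after event 5 (t=17: INC x by 9): {x=16, y=-4, z=8}

Answer: {x=16, y=-4, z=8}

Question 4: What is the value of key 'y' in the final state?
Track key 'y' through all 10 events:
  event 1 (t=5: SET y = 34): y (absent) -> 34
  event 2 (t=8: INC z by 8): y unchanged
  event 3 (t=13: SET y = -4): y 34 -> -4
  event 4 (t=15: INC x by 7): y unchanged
  event 5 (t=17: INC x by 9): y unchanged
  event 6 (t=25: DEL z): y unchanged
  event 7 (t=35: INC y by 7): y -4 -> 3
  event 8 (t=42: INC y by 15): y 3 -> 18
  event 9 (t=44: DEL y): y 18 -> (absent)
  event 10 (t=45: DEC y by 15): y (absent) -> -15
Final: y = -15

Answer: -15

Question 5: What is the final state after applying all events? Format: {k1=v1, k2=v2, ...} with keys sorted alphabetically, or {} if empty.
  after event 1 (t=5: SET y = 34): {y=34}
  after event 2 (t=8: INC z by 8): {y=34, z=8}
  after event 3 (t=13: SET y = -4): {y=-4, z=8}
  after event 4 (t=15: INC x by 7): {x=7, y=-4, z=8}
  after event 5 (t=17: INC x by 9): {x=16, y=-4, z=8}
  after event 6 (t=25: DEL z): {x=16, y=-4}
  after event 7 (t=35: INC y by 7): {x=16, y=3}
  after event 8 (t=42: INC y by 15): {x=16, y=18}
  after event 9 (t=44: DEL y): {x=16}
  after event 10 (t=45: DEC y by 15): {x=16, y=-15}

Answer: {x=16, y=-15}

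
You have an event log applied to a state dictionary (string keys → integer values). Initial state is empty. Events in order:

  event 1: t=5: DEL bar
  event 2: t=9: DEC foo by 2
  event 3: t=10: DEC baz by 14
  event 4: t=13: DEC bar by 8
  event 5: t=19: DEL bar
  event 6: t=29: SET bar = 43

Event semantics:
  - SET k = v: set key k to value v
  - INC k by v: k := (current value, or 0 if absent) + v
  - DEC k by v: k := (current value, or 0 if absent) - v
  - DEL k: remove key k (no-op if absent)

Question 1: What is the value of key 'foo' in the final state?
Answer: -2

Derivation:
Track key 'foo' through all 6 events:
  event 1 (t=5: DEL bar): foo unchanged
  event 2 (t=9: DEC foo by 2): foo (absent) -> -2
  event 3 (t=10: DEC baz by 14): foo unchanged
  event 4 (t=13: DEC bar by 8): foo unchanged
  event 5 (t=19: DEL bar): foo unchanged
  event 6 (t=29: SET bar = 43): foo unchanged
Final: foo = -2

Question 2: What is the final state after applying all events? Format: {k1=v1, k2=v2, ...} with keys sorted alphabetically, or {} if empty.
Answer: {bar=43, baz=-14, foo=-2}

Derivation:
  after event 1 (t=5: DEL bar): {}
  after event 2 (t=9: DEC foo by 2): {foo=-2}
  after event 3 (t=10: DEC baz by 14): {baz=-14, foo=-2}
  after event 4 (t=13: DEC bar by 8): {bar=-8, baz=-14, foo=-2}
  after event 5 (t=19: DEL bar): {baz=-14, foo=-2}
  after event 6 (t=29: SET bar = 43): {bar=43, baz=-14, foo=-2}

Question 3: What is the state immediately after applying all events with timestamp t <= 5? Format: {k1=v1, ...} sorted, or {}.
Answer: {}

Derivation:
Apply events with t <= 5 (1 events):
  after event 1 (t=5: DEL bar): {}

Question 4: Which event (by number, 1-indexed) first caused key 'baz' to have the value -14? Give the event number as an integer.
Looking for first event where baz becomes -14:
  event 3: baz (absent) -> -14  <-- first match

Answer: 3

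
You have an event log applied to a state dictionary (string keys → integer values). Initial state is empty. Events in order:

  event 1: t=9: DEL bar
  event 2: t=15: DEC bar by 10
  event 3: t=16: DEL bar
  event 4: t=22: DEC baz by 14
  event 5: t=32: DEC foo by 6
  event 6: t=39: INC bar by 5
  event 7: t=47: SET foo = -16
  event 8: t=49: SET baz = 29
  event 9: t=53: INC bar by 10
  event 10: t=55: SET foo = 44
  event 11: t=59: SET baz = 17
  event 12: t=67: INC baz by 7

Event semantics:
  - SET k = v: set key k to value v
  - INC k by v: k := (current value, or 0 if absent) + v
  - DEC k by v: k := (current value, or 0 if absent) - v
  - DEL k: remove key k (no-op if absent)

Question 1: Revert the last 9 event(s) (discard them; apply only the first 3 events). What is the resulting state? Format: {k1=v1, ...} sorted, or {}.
Answer: {}

Derivation:
Keep first 3 events (discard last 9):
  after event 1 (t=9: DEL bar): {}
  after event 2 (t=15: DEC bar by 10): {bar=-10}
  after event 3 (t=16: DEL bar): {}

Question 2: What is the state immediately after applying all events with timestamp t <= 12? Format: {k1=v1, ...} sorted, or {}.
Apply events with t <= 12 (1 events):
  after event 1 (t=9: DEL bar): {}

Answer: {}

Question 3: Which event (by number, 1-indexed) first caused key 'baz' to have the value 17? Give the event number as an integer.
Answer: 11

Derivation:
Looking for first event where baz becomes 17:
  event 4: baz = -14
  event 5: baz = -14
  event 6: baz = -14
  event 7: baz = -14
  event 8: baz = 29
  event 9: baz = 29
  event 10: baz = 29
  event 11: baz 29 -> 17  <-- first match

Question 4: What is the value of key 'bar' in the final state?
Answer: 15

Derivation:
Track key 'bar' through all 12 events:
  event 1 (t=9: DEL bar): bar (absent) -> (absent)
  event 2 (t=15: DEC bar by 10): bar (absent) -> -10
  event 3 (t=16: DEL bar): bar -10 -> (absent)
  event 4 (t=22: DEC baz by 14): bar unchanged
  event 5 (t=32: DEC foo by 6): bar unchanged
  event 6 (t=39: INC bar by 5): bar (absent) -> 5
  event 7 (t=47: SET foo = -16): bar unchanged
  event 8 (t=49: SET baz = 29): bar unchanged
  event 9 (t=53: INC bar by 10): bar 5 -> 15
  event 10 (t=55: SET foo = 44): bar unchanged
  event 11 (t=59: SET baz = 17): bar unchanged
  event 12 (t=67: INC baz by 7): bar unchanged
Final: bar = 15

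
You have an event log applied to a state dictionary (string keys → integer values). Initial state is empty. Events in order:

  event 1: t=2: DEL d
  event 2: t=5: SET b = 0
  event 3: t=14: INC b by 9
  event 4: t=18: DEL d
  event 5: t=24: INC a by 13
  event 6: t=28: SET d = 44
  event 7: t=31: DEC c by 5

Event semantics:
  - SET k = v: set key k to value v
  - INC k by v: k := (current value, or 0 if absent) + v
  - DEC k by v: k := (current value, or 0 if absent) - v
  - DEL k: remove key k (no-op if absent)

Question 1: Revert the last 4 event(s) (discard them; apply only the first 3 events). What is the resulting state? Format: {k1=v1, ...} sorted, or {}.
Answer: {b=9}

Derivation:
Keep first 3 events (discard last 4):
  after event 1 (t=2: DEL d): {}
  after event 2 (t=5: SET b = 0): {b=0}
  after event 3 (t=14: INC b by 9): {b=9}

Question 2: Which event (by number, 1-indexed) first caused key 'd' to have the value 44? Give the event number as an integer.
Looking for first event where d becomes 44:
  event 6: d (absent) -> 44  <-- first match

Answer: 6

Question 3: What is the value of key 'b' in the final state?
Track key 'b' through all 7 events:
  event 1 (t=2: DEL d): b unchanged
  event 2 (t=5: SET b = 0): b (absent) -> 0
  event 3 (t=14: INC b by 9): b 0 -> 9
  event 4 (t=18: DEL d): b unchanged
  event 5 (t=24: INC a by 13): b unchanged
  event 6 (t=28: SET d = 44): b unchanged
  event 7 (t=31: DEC c by 5): b unchanged
Final: b = 9

Answer: 9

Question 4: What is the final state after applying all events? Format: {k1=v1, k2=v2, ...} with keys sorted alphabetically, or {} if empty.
Answer: {a=13, b=9, c=-5, d=44}

Derivation:
  after event 1 (t=2: DEL d): {}
  after event 2 (t=5: SET b = 0): {b=0}
  after event 3 (t=14: INC b by 9): {b=9}
  after event 4 (t=18: DEL d): {b=9}
  after event 5 (t=24: INC a by 13): {a=13, b=9}
  after event 6 (t=28: SET d = 44): {a=13, b=9, d=44}
  after event 7 (t=31: DEC c by 5): {a=13, b=9, c=-5, d=44}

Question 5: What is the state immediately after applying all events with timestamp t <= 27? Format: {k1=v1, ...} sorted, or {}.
Apply events with t <= 27 (5 events):
  after event 1 (t=2: DEL d): {}
  after event 2 (t=5: SET b = 0): {b=0}
  after event 3 (t=14: INC b by 9): {b=9}
  after event 4 (t=18: DEL d): {b=9}
  after event 5 (t=24: INC a by 13): {a=13, b=9}

Answer: {a=13, b=9}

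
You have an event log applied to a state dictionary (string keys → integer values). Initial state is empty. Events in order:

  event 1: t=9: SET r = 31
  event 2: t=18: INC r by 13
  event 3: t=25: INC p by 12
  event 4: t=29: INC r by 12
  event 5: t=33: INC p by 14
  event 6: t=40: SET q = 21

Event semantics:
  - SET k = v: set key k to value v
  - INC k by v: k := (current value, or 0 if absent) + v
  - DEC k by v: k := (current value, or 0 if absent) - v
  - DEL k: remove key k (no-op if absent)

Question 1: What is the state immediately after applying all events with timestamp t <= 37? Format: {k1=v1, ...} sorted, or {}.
Answer: {p=26, r=56}

Derivation:
Apply events with t <= 37 (5 events):
  after event 1 (t=9: SET r = 31): {r=31}
  after event 2 (t=18: INC r by 13): {r=44}
  after event 3 (t=25: INC p by 12): {p=12, r=44}
  after event 4 (t=29: INC r by 12): {p=12, r=56}
  after event 5 (t=33: INC p by 14): {p=26, r=56}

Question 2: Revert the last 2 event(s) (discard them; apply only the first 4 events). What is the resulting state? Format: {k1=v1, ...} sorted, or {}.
Answer: {p=12, r=56}

Derivation:
Keep first 4 events (discard last 2):
  after event 1 (t=9: SET r = 31): {r=31}
  after event 2 (t=18: INC r by 13): {r=44}
  after event 3 (t=25: INC p by 12): {p=12, r=44}
  after event 4 (t=29: INC r by 12): {p=12, r=56}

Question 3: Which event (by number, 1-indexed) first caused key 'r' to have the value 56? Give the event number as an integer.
Looking for first event where r becomes 56:
  event 1: r = 31
  event 2: r = 44
  event 3: r = 44
  event 4: r 44 -> 56  <-- first match

Answer: 4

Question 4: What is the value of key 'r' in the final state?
Answer: 56

Derivation:
Track key 'r' through all 6 events:
  event 1 (t=9: SET r = 31): r (absent) -> 31
  event 2 (t=18: INC r by 13): r 31 -> 44
  event 3 (t=25: INC p by 12): r unchanged
  event 4 (t=29: INC r by 12): r 44 -> 56
  event 5 (t=33: INC p by 14): r unchanged
  event 6 (t=40: SET q = 21): r unchanged
Final: r = 56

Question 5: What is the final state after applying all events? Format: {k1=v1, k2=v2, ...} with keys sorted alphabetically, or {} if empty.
Answer: {p=26, q=21, r=56}

Derivation:
  after event 1 (t=9: SET r = 31): {r=31}
  after event 2 (t=18: INC r by 13): {r=44}
  after event 3 (t=25: INC p by 12): {p=12, r=44}
  after event 4 (t=29: INC r by 12): {p=12, r=56}
  after event 5 (t=33: INC p by 14): {p=26, r=56}
  after event 6 (t=40: SET q = 21): {p=26, q=21, r=56}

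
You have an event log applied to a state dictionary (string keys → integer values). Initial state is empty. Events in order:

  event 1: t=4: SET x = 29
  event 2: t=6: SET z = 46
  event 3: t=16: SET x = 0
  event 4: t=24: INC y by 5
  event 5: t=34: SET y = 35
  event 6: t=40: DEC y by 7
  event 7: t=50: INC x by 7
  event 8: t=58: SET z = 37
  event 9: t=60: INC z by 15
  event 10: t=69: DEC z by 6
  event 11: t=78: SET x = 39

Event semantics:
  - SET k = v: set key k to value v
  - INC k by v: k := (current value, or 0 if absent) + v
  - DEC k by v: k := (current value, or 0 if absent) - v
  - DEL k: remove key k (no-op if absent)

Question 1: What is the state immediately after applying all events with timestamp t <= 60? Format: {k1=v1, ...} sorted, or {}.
Answer: {x=7, y=28, z=52}

Derivation:
Apply events with t <= 60 (9 events):
  after event 1 (t=4: SET x = 29): {x=29}
  after event 2 (t=6: SET z = 46): {x=29, z=46}
  after event 3 (t=16: SET x = 0): {x=0, z=46}
  after event 4 (t=24: INC y by 5): {x=0, y=5, z=46}
  after event 5 (t=34: SET y = 35): {x=0, y=35, z=46}
  after event 6 (t=40: DEC y by 7): {x=0, y=28, z=46}
  after event 7 (t=50: INC x by 7): {x=7, y=28, z=46}
  after event 8 (t=58: SET z = 37): {x=7, y=28, z=37}
  after event 9 (t=60: INC z by 15): {x=7, y=28, z=52}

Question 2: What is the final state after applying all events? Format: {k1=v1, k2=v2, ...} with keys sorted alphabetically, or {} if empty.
Answer: {x=39, y=28, z=46}

Derivation:
  after event 1 (t=4: SET x = 29): {x=29}
  after event 2 (t=6: SET z = 46): {x=29, z=46}
  after event 3 (t=16: SET x = 0): {x=0, z=46}
  after event 4 (t=24: INC y by 5): {x=0, y=5, z=46}
  after event 5 (t=34: SET y = 35): {x=0, y=35, z=46}
  after event 6 (t=40: DEC y by 7): {x=0, y=28, z=46}
  after event 7 (t=50: INC x by 7): {x=7, y=28, z=46}
  after event 8 (t=58: SET z = 37): {x=7, y=28, z=37}
  after event 9 (t=60: INC z by 15): {x=7, y=28, z=52}
  after event 10 (t=69: DEC z by 6): {x=7, y=28, z=46}
  after event 11 (t=78: SET x = 39): {x=39, y=28, z=46}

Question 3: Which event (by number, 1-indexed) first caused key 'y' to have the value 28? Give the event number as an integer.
Looking for first event where y becomes 28:
  event 4: y = 5
  event 5: y = 35
  event 6: y 35 -> 28  <-- first match

Answer: 6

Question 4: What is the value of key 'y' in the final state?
Answer: 28

Derivation:
Track key 'y' through all 11 events:
  event 1 (t=4: SET x = 29): y unchanged
  event 2 (t=6: SET z = 46): y unchanged
  event 3 (t=16: SET x = 0): y unchanged
  event 4 (t=24: INC y by 5): y (absent) -> 5
  event 5 (t=34: SET y = 35): y 5 -> 35
  event 6 (t=40: DEC y by 7): y 35 -> 28
  event 7 (t=50: INC x by 7): y unchanged
  event 8 (t=58: SET z = 37): y unchanged
  event 9 (t=60: INC z by 15): y unchanged
  event 10 (t=69: DEC z by 6): y unchanged
  event 11 (t=78: SET x = 39): y unchanged
Final: y = 28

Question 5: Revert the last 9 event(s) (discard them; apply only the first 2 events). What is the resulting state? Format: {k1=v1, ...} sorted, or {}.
Keep first 2 events (discard last 9):
  after event 1 (t=4: SET x = 29): {x=29}
  after event 2 (t=6: SET z = 46): {x=29, z=46}

Answer: {x=29, z=46}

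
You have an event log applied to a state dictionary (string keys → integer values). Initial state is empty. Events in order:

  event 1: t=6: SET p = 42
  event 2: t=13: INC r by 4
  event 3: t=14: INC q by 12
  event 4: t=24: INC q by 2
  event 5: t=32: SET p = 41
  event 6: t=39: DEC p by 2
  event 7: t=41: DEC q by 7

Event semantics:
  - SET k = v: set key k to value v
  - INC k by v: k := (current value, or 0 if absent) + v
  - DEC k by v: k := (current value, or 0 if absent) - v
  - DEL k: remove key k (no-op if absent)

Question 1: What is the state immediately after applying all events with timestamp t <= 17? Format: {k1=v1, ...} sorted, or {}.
Apply events with t <= 17 (3 events):
  after event 1 (t=6: SET p = 42): {p=42}
  after event 2 (t=13: INC r by 4): {p=42, r=4}
  after event 3 (t=14: INC q by 12): {p=42, q=12, r=4}

Answer: {p=42, q=12, r=4}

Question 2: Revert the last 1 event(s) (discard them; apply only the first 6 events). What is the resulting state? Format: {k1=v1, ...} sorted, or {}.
Answer: {p=39, q=14, r=4}

Derivation:
Keep first 6 events (discard last 1):
  after event 1 (t=6: SET p = 42): {p=42}
  after event 2 (t=13: INC r by 4): {p=42, r=4}
  after event 3 (t=14: INC q by 12): {p=42, q=12, r=4}
  after event 4 (t=24: INC q by 2): {p=42, q=14, r=4}
  after event 5 (t=32: SET p = 41): {p=41, q=14, r=4}
  after event 6 (t=39: DEC p by 2): {p=39, q=14, r=4}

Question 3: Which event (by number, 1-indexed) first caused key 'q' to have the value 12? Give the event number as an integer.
Answer: 3

Derivation:
Looking for first event where q becomes 12:
  event 3: q (absent) -> 12  <-- first match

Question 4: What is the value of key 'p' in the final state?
Answer: 39

Derivation:
Track key 'p' through all 7 events:
  event 1 (t=6: SET p = 42): p (absent) -> 42
  event 2 (t=13: INC r by 4): p unchanged
  event 3 (t=14: INC q by 12): p unchanged
  event 4 (t=24: INC q by 2): p unchanged
  event 5 (t=32: SET p = 41): p 42 -> 41
  event 6 (t=39: DEC p by 2): p 41 -> 39
  event 7 (t=41: DEC q by 7): p unchanged
Final: p = 39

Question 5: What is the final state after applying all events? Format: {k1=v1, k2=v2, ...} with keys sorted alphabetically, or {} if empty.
  after event 1 (t=6: SET p = 42): {p=42}
  after event 2 (t=13: INC r by 4): {p=42, r=4}
  after event 3 (t=14: INC q by 12): {p=42, q=12, r=4}
  after event 4 (t=24: INC q by 2): {p=42, q=14, r=4}
  after event 5 (t=32: SET p = 41): {p=41, q=14, r=4}
  after event 6 (t=39: DEC p by 2): {p=39, q=14, r=4}
  after event 7 (t=41: DEC q by 7): {p=39, q=7, r=4}

Answer: {p=39, q=7, r=4}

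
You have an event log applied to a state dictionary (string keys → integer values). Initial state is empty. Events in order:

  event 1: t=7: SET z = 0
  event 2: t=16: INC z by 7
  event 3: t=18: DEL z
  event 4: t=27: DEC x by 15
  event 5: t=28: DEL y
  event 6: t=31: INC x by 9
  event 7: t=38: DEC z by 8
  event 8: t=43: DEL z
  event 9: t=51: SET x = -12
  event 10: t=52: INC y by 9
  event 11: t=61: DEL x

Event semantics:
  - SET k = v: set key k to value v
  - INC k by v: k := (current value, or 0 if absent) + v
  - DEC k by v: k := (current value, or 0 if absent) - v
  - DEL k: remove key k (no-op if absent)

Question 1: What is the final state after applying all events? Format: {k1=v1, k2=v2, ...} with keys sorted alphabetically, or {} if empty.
  after event 1 (t=7: SET z = 0): {z=0}
  after event 2 (t=16: INC z by 7): {z=7}
  after event 3 (t=18: DEL z): {}
  after event 4 (t=27: DEC x by 15): {x=-15}
  after event 5 (t=28: DEL y): {x=-15}
  after event 6 (t=31: INC x by 9): {x=-6}
  after event 7 (t=38: DEC z by 8): {x=-6, z=-8}
  after event 8 (t=43: DEL z): {x=-6}
  after event 9 (t=51: SET x = -12): {x=-12}
  after event 10 (t=52: INC y by 9): {x=-12, y=9}
  after event 11 (t=61: DEL x): {y=9}

Answer: {y=9}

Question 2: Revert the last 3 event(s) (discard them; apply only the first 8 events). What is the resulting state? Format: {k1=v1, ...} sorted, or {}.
Keep first 8 events (discard last 3):
  after event 1 (t=7: SET z = 0): {z=0}
  after event 2 (t=16: INC z by 7): {z=7}
  after event 3 (t=18: DEL z): {}
  after event 4 (t=27: DEC x by 15): {x=-15}
  after event 5 (t=28: DEL y): {x=-15}
  after event 6 (t=31: INC x by 9): {x=-6}
  after event 7 (t=38: DEC z by 8): {x=-6, z=-8}
  after event 8 (t=43: DEL z): {x=-6}

Answer: {x=-6}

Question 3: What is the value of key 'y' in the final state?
Track key 'y' through all 11 events:
  event 1 (t=7: SET z = 0): y unchanged
  event 2 (t=16: INC z by 7): y unchanged
  event 3 (t=18: DEL z): y unchanged
  event 4 (t=27: DEC x by 15): y unchanged
  event 5 (t=28: DEL y): y (absent) -> (absent)
  event 6 (t=31: INC x by 9): y unchanged
  event 7 (t=38: DEC z by 8): y unchanged
  event 8 (t=43: DEL z): y unchanged
  event 9 (t=51: SET x = -12): y unchanged
  event 10 (t=52: INC y by 9): y (absent) -> 9
  event 11 (t=61: DEL x): y unchanged
Final: y = 9

Answer: 9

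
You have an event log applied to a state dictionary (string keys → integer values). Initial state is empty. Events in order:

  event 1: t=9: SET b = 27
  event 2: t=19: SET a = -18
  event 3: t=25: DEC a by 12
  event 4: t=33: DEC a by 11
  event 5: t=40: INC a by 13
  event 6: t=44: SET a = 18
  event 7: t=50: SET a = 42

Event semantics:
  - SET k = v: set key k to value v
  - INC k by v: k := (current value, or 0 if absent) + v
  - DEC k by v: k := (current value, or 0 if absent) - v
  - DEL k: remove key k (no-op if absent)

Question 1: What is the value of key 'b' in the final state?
Track key 'b' through all 7 events:
  event 1 (t=9: SET b = 27): b (absent) -> 27
  event 2 (t=19: SET a = -18): b unchanged
  event 3 (t=25: DEC a by 12): b unchanged
  event 4 (t=33: DEC a by 11): b unchanged
  event 5 (t=40: INC a by 13): b unchanged
  event 6 (t=44: SET a = 18): b unchanged
  event 7 (t=50: SET a = 42): b unchanged
Final: b = 27

Answer: 27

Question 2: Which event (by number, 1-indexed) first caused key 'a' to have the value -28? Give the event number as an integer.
Answer: 5

Derivation:
Looking for first event where a becomes -28:
  event 2: a = -18
  event 3: a = -30
  event 4: a = -41
  event 5: a -41 -> -28  <-- first match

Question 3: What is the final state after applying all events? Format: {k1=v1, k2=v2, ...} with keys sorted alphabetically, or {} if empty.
Answer: {a=42, b=27}

Derivation:
  after event 1 (t=9: SET b = 27): {b=27}
  after event 2 (t=19: SET a = -18): {a=-18, b=27}
  after event 3 (t=25: DEC a by 12): {a=-30, b=27}
  after event 4 (t=33: DEC a by 11): {a=-41, b=27}
  after event 5 (t=40: INC a by 13): {a=-28, b=27}
  after event 6 (t=44: SET a = 18): {a=18, b=27}
  after event 7 (t=50: SET a = 42): {a=42, b=27}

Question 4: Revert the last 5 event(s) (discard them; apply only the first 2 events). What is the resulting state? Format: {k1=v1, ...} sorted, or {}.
Keep first 2 events (discard last 5):
  after event 1 (t=9: SET b = 27): {b=27}
  after event 2 (t=19: SET a = -18): {a=-18, b=27}

Answer: {a=-18, b=27}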